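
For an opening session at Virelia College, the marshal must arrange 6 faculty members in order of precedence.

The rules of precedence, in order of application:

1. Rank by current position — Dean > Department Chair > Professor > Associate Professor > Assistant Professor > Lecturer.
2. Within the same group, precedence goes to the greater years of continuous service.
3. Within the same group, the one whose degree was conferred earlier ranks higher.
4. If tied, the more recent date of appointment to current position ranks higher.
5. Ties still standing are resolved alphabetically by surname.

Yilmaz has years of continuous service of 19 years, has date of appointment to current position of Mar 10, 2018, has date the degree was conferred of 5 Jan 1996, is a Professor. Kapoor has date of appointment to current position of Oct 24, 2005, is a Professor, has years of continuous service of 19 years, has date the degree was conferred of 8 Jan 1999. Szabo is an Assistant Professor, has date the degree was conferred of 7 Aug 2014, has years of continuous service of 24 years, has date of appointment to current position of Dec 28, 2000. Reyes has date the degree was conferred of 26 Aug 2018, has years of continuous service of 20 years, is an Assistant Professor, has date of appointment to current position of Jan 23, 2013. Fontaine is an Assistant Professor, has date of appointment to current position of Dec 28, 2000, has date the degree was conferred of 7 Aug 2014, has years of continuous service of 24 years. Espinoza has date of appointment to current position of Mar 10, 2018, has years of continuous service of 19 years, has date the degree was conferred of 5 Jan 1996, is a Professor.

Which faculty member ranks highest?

By current position: Espinoza, Yilmaz and Kapoor (Professor); then Fontaine, Szabo and Reyes (Assistant Professor).
Espinoza, Yilmaz and Kapoor all have years of continuous service 19 years, so the next rule applies.
Among Espinoza, Yilmaz and Kapoor, by date the degree was conferred (earlier first): Espinoza and Yilmaz (5 Jan 1996) before Kapoor (8 Jan 1999).
Espinoza and Yilmaz both have date of appointment to current position Mar 10, 2018, so the next rule applies.
Among Espinoza and Yilmaz, alphabetically by surname: Espinoza before Yilmaz.
Among Fontaine, Szabo and Reyes, by years of continuous service (higher first): Fontaine and Szabo (24 years) before Reyes (20 years).
Fontaine and Szabo both have date the degree was conferred 7 Aug 2014, so the next rule applies.
Fontaine and Szabo both have date of appointment to current position Dec 28, 2000, so the next rule applies.
Among Fontaine and Szabo, alphabetically by surname: Fontaine before Szabo.
Order: Espinoza, Yilmaz, Kapoor, Fontaine, Szabo, Reyes.

Espinoza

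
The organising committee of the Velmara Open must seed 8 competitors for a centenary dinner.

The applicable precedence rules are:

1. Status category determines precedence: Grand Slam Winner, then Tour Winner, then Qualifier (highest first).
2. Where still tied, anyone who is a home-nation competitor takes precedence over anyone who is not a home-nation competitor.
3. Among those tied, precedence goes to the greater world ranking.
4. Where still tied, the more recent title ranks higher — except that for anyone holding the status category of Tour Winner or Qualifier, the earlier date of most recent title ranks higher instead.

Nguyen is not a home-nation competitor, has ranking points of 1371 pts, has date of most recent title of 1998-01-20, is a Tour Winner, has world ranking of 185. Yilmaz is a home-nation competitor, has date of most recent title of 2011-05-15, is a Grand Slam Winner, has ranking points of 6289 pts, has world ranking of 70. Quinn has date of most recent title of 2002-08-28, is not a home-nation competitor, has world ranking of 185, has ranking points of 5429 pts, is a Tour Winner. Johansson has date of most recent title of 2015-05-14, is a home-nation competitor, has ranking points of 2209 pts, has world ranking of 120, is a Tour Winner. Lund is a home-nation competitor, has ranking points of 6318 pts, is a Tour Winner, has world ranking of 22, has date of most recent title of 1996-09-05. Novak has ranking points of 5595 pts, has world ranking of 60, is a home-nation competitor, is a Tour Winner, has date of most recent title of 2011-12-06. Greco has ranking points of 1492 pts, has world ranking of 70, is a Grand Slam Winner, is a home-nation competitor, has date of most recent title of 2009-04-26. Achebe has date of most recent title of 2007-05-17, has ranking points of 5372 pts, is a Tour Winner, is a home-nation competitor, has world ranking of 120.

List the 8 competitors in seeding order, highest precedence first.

Yilmaz, Greco, Achebe, Johansson, Novak, Lund, Nguyen, Quinn

By status category: Yilmaz and Greco (Grand Slam Winner); then Achebe, Johansson, Novak, Lund, Nguyen and Quinn (Tour Winner).
Yilmaz and Greco are each a home-nation competitor, so the next rule applies.
Yilmaz and Greco both have world ranking 70, so the next rule applies.
Among Yilmaz and Greco, by date of most recent title (later first): Yilmaz (2011-05-15) before Greco (2009-04-26).
Among Achebe, Johansson, Novak, Lund, Nguyen and Quinn, a home-nation competitor before not a home-nation competitor: Achebe, Johansson, Novak and Lund (a home-nation competitor) before Nguyen and Quinn (not a home-nation competitor).
Among Achebe, Johansson, Novak and Lund, by world ranking (higher first): Achebe and Johansson (120) before Novak (60) before Lund (22).
Among Achebe and Johansson, by date of most recent title (earlier first) (reversed rule for this group): Achebe (2007-05-17) before Johansson (2015-05-14).
Nguyen and Quinn both have world ranking 185, so the next rule applies.
Among Nguyen and Quinn, by date of most recent title (earlier first) (reversed rule for this group): Nguyen (1998-01-20) before Quinn (2002-08-28).
Full order: Yilmaz, Greco, Achebe, Johansson, Novak, Lund, Nguyen, Quinn.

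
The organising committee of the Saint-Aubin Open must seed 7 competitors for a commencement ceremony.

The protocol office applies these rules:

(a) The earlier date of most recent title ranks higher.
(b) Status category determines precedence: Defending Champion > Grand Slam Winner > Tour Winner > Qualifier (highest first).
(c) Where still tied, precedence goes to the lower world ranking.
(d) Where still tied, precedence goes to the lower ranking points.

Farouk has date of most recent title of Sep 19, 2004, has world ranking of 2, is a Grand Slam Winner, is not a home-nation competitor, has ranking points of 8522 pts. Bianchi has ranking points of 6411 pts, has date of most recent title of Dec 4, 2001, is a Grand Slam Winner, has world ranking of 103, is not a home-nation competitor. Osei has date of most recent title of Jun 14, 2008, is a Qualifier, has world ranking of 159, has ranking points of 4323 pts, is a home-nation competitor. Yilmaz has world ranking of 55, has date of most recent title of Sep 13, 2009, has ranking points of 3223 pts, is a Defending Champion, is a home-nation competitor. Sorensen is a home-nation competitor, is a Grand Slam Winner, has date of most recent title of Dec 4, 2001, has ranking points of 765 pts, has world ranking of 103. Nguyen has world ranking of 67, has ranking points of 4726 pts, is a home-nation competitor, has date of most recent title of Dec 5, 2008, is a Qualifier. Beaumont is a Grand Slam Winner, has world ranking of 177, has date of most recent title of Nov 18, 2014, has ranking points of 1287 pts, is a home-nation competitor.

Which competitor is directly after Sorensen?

Bianchi

By date of most recent title (earlier first): Sorensen and Bianchi (both Dec 4, 2001); then Farouk (Sep 19, 2004); then Osei (Jun 14, 2008); then Nguyen (Dec 5, 2008); then Yilmaz (Sep 13, 2009); then Beaumont (Nov 18, 2014).
Sorensen and Bianchi are each Grand Slam Winner, so the next rule applies.
Sorensen and Bianchi both have world ranking 103, so the next rule applies.
Among Sorensen and Bianchi, by ranking points (lower first): Sorensen (765 pts) before Bianchi (6411 pts).
Order: Sorensen, Bianchi, Farouk, Osei, Nguyen, Yilmaz, Beaumont.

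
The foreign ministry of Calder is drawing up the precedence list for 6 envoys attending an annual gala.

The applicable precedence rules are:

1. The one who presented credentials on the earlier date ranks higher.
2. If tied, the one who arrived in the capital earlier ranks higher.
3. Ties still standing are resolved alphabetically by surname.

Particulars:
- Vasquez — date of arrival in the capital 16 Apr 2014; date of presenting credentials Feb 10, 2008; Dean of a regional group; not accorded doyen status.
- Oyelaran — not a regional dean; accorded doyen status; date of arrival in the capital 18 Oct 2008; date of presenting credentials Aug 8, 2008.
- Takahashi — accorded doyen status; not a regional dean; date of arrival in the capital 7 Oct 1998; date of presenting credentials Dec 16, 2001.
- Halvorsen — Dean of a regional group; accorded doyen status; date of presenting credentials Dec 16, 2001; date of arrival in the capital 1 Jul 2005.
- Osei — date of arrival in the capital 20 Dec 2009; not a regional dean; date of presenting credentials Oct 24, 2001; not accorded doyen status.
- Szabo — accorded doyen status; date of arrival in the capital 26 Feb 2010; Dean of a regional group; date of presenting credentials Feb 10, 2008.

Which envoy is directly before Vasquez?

Szabo

By date of presenting credentials (earlier first): Osei (Oct 24, 2001); then Takahashi and Halvorsen (both Dec 16, 2001); then Szabo and Vasquez (both Feb 10, 2008); then Oyelaran (Aug 8, 2008).
Among Takahashi and Halvorsen, by date of arrival in the capital (earlier first): Takahashi (7 Oct 1998) before Halvorsen (1 Jul 2005).
Among Szabo and Vasquez, by date of arrival in the capital (earlier first): Szabo (26 Feb 2010) before Vasquez (16 Apr 2014).
Order: Osei, Takahashi, Halvorsen, Szabo, Vasquez, Oyelaran.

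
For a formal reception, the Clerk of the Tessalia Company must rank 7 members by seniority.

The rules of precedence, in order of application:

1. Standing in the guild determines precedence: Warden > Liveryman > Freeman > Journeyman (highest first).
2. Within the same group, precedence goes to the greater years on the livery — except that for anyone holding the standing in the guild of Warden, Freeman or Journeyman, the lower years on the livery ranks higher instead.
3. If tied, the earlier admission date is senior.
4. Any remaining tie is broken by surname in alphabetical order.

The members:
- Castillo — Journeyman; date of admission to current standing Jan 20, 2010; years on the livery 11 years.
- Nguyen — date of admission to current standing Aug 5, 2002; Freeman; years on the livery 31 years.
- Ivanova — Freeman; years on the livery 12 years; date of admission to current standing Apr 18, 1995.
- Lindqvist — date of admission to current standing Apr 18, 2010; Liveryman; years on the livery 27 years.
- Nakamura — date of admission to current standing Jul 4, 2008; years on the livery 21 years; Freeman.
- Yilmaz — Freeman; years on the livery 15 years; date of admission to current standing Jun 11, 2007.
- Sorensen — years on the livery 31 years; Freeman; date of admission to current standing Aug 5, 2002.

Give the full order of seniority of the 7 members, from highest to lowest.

By standing in the guild: Lindqvist (Liveryman); then Ivanova, Yilmaz, Nakamura, Nguyen and Sorensen (Freeman); then Castillo (Journeyman).
Among Ivanova, Yilmaz, Nakamura, Nguyen and Sorensen, by years on the livery (lower first) (reversed rule for this group): Ivanova (12 years) before Yilmaz (15 years) before Nakamura (21 years) before Nguyen and Sorensen (31 years).
Nguyen and Sorensen both have date of admission to current standing Aug 5, 2002, so the next rule applies.
Among Nguyen and Sorensen, alphabetically by surname: Nguyen before Sorensen.
Full order: Lindqvist, Ivanova, Yilmaz, Nakamura, Nguyen, Sorensen, Castillo.

Lindqvist, Ivanova, Yilmaz, Nakamura, Nguyen, Sorensen, Castillo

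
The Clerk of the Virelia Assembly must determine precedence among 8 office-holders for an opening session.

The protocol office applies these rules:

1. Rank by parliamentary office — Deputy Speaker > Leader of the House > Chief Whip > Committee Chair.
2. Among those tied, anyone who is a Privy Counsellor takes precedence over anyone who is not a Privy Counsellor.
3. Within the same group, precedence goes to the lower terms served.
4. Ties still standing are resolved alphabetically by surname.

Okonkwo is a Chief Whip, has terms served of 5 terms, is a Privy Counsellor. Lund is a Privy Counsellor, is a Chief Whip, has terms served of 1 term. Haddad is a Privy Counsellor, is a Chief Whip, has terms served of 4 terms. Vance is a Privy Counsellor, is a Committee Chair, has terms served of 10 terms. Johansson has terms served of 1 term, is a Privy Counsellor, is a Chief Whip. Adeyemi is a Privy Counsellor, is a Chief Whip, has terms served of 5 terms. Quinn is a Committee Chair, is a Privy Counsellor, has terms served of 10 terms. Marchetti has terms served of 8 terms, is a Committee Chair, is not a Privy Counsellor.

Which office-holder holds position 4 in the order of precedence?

Adeyemi

By parliamentary office: Johansson, Lund, Haddad, Adeyemi and Okonkwo (Chief Whip); then Quinn, Vance and Marchetti (Committee Chair).
Johansson, Lund, Haddad, Adeyemi and Okonkwo are each a Privy Counsellor, so the next rule applies.
Among Johansson, Lund, Haddad, Adeyemi and Okonkwo, by terms served (lower first): Johansson and Lund (1 term) before Haddad (4 terms) before Adeyemi and Okonkwo (5 terms).
Among Johansson and Lund, alphabetically by surname: Johansson before Lund.
Among Adeyemi and Okonkwo, alphabetically by surname: Adeyemi before Okonkwo.
Among Quinn, Vance and Marchetti, a Privy Counsellor before not a Privy Counsellor: Quinn and Vance (a Privy Counsellor) before Marchetti (not a Privy Counsellor).
Quinn and Vance both have terms served 10 terms, so the next rule applies.
Among Quinn and Vance, alphabetically by surname: Quinn before Vance.
Order: Johansson, Lund, Haddad, Adeyemi, Okonkwo, Quinn, Vance, Marchetti.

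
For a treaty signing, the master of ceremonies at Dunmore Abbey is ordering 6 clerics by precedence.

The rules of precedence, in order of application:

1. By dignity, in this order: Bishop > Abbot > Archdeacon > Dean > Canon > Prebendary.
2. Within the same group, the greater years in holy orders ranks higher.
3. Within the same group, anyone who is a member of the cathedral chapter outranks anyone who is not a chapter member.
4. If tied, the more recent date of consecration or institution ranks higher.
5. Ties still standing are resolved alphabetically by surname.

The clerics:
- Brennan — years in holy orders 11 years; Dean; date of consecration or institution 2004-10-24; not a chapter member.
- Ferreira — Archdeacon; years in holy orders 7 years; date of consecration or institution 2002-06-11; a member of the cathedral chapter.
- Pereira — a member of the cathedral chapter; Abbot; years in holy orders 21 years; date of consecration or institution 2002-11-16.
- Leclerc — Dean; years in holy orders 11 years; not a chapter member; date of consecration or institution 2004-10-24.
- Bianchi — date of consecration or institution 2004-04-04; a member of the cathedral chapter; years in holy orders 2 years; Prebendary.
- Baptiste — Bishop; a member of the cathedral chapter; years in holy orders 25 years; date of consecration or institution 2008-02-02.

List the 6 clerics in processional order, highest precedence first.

By dignity: Baptiste (Bishop); then Pereira (Abbot); then Ferreira (Archdeacon); then Brennan and Leclerc (Dean); then Bianchi (Prebendary).
Brennan and Leclerc both have years in holy orders 11 years, so the next rule applies.
Brennan and Leclerc are each not a chapter member, so the next rule applies.
Brennan and Leclerc both have date of consecration or institution 2004-10-24, so the next rule applies.
Among Brennan and Leclerc, alphabetically by surname: Brennan before Leclerc.
Full order: Baptiste, Pereira, Ferreira, Brennan, Leclerc, Bianchi.

Baptiste, Pereira, Ferreira, Brennan, Leclerc, Bianchi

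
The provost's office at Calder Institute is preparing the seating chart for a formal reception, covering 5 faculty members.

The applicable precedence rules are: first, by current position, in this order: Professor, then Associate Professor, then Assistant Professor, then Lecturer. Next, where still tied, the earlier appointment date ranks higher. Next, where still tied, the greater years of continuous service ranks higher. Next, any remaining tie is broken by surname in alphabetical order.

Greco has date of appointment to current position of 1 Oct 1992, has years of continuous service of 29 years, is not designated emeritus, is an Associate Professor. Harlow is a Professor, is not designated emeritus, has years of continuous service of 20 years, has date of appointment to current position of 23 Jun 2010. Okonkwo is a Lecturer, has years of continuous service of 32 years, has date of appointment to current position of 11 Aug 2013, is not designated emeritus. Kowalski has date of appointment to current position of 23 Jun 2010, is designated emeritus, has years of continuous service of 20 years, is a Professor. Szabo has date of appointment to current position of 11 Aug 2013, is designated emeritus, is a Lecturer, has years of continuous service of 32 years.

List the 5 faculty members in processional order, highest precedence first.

Harlow, Kowalski, Greco, Okonkwo, Szabo

By current position: Harlow and Kowalski (Professor); then Greco (Associate Professor); then Okonkwo and Szabo (Lecturer).
Harlow and Kowalski both have date of appointment to current position 23 Jun 2010, so the next rule applies.
Harlow and Kowalski both have years of continuous service 20 years, so the next rule applies.
Among Harlow and Kowalski, alphabetically by surname: Harlow before Kowalski.
Okonkwo and Szabo both have date of appointment to current position 11 Aug 2013, so the next rule applies.
Okonkwo and Szabo both have years of continuous service 32 years, so the next rule applies.
Among Okonkwo and Szabo, alphabetically by surname: Okonkwo before Szabo.
Full order: Harlow, Kowalski, Greco, Okonkwo, Szabo.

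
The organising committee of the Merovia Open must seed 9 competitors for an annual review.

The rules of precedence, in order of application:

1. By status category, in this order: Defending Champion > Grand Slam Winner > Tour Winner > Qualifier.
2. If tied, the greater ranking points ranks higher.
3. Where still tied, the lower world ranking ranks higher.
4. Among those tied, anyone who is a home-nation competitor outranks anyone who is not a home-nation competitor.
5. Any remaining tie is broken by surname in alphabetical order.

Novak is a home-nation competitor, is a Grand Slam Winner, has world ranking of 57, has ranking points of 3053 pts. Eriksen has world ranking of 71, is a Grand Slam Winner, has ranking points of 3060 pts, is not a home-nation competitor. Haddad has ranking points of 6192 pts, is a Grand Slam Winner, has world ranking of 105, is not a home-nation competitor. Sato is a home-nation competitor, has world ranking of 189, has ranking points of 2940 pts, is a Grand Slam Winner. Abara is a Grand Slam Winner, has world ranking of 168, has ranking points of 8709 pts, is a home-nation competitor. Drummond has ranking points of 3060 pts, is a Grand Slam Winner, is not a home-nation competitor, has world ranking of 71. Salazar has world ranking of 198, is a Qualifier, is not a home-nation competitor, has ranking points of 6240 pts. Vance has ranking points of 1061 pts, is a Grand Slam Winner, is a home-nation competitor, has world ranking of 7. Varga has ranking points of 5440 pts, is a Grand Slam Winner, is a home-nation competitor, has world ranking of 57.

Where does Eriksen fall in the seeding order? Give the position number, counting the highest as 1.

5

By status category: Abara, Haddad, Varga, Drummond, Eriksen, Novak, Sato and Vance (Grand Slam Winner); then Salazar (Qualifier).
Among Abara, Haddad, Varga, Drummond, Eriksen, Novak, Sato and Vance, by ranking points (higher first): Abara (8709 pts) before Haddad (6192 pts) before Varga (5440 pts) before Drummond and Eriksen (3060 pts) before Novak (3053 pts) before Sato (2940 pts) before Vance (1061 pts).
Drummond and Eriksen both have world ranking 71, so the next rule applies.
Drummond and Eriksen are each not a home-nation competitor, so the next rule applies.
Among Drummond and Eriksen, alphabetically by surname: Drummond before Eriksen.
Order: Abara, Haddad, Varga, Drummond, Eriksen, Novak, Sato, Vance, Salazar. So position 5.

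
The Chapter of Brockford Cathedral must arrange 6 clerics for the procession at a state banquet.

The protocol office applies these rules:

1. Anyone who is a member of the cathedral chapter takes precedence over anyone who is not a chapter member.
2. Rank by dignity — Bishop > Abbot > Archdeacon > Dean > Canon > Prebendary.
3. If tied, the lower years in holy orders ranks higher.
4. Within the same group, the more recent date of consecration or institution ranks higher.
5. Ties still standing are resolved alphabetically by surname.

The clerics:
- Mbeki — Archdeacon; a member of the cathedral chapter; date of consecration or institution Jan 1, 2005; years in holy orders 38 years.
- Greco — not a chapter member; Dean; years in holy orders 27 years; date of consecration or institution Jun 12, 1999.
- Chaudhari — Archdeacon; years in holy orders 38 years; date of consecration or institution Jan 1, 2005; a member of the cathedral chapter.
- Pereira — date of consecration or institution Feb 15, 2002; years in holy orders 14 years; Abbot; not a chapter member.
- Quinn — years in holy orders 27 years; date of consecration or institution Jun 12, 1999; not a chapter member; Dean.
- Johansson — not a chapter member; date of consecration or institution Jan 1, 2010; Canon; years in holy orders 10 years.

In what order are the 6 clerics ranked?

By the first rule: Chaudhari and Mbeki (both a member of the cathedral chapter); then Pereira, Greco, Quinn and Johansson (each not a chapter member).
Chaudhari and Mbeki are each Archdeacon, so the next rule applies.
Chaudhari and Mbeki both have years in holy orders 38 years, so the next rule applies.
Chaudhari and Mbeki both have date of consecration or institution Jan 1, 2005, so the next rule applies.
Among Chaudhari and Mbeki, alphabetically by surname: Chaudhari before Mbeki.
Among Pereira, Greco, Quinn and Johansson, by dignity: Pereira (Abbot) before Greco and Quinn (Dean) before Johansson (Canon).
Greco and Quinn both have years in holy orders 27 years, so the next rule applies.
Greco and Quinn both have date of consecration or institution Jun 12, 1999, so the next rule applies.
Among Greco and Quinn, alphabetically by surname: Greco before Quinn.
Full order: Chaudhari, Mbeki, Pereira, Greco, Quinn, Johansson.

Chaudhari, Mbeki, Pereira, Greco, Quinn, Johansson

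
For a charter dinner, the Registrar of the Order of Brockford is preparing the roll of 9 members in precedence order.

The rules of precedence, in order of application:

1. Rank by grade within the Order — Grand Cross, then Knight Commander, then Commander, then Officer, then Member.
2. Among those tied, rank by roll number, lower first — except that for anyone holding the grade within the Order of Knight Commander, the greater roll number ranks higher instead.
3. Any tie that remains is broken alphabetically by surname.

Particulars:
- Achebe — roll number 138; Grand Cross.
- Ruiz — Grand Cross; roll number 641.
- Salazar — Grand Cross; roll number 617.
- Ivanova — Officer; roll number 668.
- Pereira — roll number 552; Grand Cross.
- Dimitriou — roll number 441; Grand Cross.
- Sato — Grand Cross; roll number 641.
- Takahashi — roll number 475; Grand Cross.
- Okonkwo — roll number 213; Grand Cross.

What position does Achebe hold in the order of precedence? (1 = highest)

By grade within the Order: Achebe, Okonkwo, Dimitriou, Takahashi, Pereira, Salazar, Ruiz and Sato (Grand Cross); then Ivanova (Officer).
Among Achebe, Okonkwo, Dimitriou, Takahashi, Pereira, Salazar, Ruiz and Sato, by roll number (lower first): Achebe (138) before Okonkwo (213) before Dimitriou (441) before Takahashi (475) before Pereira (552) before Salazar (617) before Ruiz and Sato (641).
Among Ruiz and Sato, alphabetically by surname: Ruiz before Sato.
Order: Achebe, Okonkwo, Dimitriou, Takahashi, Pereira, Salazar, Ruiz, Sato, Ivanova. So position 1.

1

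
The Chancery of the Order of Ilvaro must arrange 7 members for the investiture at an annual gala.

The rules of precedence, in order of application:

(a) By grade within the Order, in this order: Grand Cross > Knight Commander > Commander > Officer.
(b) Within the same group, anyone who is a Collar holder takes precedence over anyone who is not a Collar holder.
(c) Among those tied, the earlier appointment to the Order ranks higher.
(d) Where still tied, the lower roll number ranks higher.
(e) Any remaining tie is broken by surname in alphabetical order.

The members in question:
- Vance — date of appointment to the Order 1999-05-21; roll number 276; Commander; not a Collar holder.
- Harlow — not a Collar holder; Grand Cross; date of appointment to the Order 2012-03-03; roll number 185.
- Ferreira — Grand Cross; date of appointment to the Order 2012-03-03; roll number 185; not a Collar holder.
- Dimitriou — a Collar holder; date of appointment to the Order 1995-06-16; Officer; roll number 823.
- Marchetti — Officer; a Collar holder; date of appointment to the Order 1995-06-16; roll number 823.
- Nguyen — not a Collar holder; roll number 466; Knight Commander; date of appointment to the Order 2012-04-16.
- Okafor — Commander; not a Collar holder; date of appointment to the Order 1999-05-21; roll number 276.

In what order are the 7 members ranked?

Ferreira, Harlow, Nguyen, Okafor, Vance, Dimitriou, Marchetti

By grade within the Order: Ferreira and Harlow (Grand Cross); then Nguyen (Knight Commander); then Okafor and Vance (Commander); then Dimitriou and Marchetti (Officer).
Ferreira and Harlow are each not a Collar holder, so the next rule applies.
Ferreira and Harlow both have date of appointment to the Order 2012-03-03, so the next rule applies.
Ferreira and Harlow both have roll number 185, so the next rule applies.
Among Ferreira and Harlow, alphabetically by surname: Ferreira before Harlow.
Okafor and Vance are each not a Collar holder, so the next rule applies.
Okafor and Vance both have date of appointment to the Order 1999-05-21, so the next rule applies.
Okafor and Vance both have roll number 276, so the next rule applies.
Among Okafor and Vance, alphabetically by surname: Okafor before Vance.
Dimitriou and Marchetti are each a Collar holder, so the next rule applies.
Dimitriou and Marchetti both have date of appointment to the Order 1995-06-16, so the next rule applies.
Dimitriou and Marchetti both have roll number 823, so the next rule applies.
Among Dimitriou and Marchetti, alphabetically by surname: Dimitriou before Marchetti.
Full order: Ferreira, Harlow, Nguyen, Okafor, Vance, Dimitriou, Marchetti.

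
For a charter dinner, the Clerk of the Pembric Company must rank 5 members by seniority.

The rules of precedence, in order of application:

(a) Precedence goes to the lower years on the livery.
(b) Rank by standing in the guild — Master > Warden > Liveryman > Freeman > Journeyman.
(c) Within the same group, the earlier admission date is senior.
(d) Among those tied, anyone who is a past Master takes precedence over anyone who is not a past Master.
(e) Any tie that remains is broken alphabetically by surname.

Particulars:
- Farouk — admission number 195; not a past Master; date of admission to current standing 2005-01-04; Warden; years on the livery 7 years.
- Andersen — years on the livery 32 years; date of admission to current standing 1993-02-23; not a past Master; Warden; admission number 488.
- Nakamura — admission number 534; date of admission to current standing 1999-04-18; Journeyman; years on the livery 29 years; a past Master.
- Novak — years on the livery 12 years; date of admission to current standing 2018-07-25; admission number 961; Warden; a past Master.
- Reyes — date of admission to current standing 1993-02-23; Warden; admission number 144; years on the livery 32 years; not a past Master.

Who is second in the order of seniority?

Novak

By years on the livery (lower first): Farouk (7 years); then Novak (12 years); then Nakamura (29 years); then Andersen and Reyes (both 32 years).
Andersen and Reyes are each Warden, so the next rule applies.
Andersen and Reyes both have date of admission to current standing 1993-02-23, so the next rule applies.
Andersen and Reyes are each not a past Master, so the next rule applies.
Among Andersen and Reyes, alphabetically by surname: Andersen before Reyes.
Order: Farouk, Novak, Nakamura, Andersen, Reyes.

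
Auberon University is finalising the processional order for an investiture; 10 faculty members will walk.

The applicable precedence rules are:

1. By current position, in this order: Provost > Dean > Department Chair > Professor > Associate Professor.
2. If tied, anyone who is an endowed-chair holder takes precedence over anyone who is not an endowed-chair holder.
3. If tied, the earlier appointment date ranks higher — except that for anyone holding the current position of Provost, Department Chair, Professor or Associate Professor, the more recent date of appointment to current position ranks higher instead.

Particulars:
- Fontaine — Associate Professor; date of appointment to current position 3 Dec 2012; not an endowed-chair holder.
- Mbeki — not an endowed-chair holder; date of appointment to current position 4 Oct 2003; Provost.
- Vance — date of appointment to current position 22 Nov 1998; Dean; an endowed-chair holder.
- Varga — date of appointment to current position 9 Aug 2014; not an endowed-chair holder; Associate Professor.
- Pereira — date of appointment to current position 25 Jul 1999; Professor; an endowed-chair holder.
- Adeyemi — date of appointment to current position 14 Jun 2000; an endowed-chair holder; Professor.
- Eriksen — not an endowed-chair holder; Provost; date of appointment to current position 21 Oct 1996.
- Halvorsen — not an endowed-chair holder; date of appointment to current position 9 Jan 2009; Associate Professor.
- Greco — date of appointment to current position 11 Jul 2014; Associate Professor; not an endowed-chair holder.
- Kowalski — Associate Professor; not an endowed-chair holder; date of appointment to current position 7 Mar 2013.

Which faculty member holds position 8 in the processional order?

Kowalski

By current position: Mbeki and Eriksen (Provost); then Vance (Dean); then Adeyemi and Pereira (Professor); then Varga, Greco, Kowalski, Fontaine and Halvorsen (Associate Professor).
Mbeki and Eriksen are each not an endowed-chair holder, so the next rule applies.
Among Mbeki and Eriksen, by date of appointment to current position (later first) (reversed rule for this group): Mbeki (4 Oct 2003) before Eriksen (21 Oct 1996).
Adeyemi and Pereira are each an endowed-chair holder, so the next rule applies.
Among Adeyemi and Pereira, by date of appointment to current position (later first) (reversed rule for this group): Adeyemi (14 Jun 2000) before Pereira (25 Jul 1999).
Varga, Greco, Kowalski, Fontaine and Halvorsen are each not an endowed-chair holder, so the next rule applies.
Among Varga, Greco, Kowalski, Fontaine and Halvorsen, by date of appointment to current position (later first) (reversed rule for this group): Varga (9 Aug 2014) before Greco (11 Jul 2014) before Kowalski (7 Mar 2013) before Fontaine (3 Dec 2012) before Halvorsen (9 Jan 2009).
Order: Mbeki, Eriksen, Vance, Adeyemi, Pereira, Varga, Greco, Kowalski, Fontaine, Halvorsen.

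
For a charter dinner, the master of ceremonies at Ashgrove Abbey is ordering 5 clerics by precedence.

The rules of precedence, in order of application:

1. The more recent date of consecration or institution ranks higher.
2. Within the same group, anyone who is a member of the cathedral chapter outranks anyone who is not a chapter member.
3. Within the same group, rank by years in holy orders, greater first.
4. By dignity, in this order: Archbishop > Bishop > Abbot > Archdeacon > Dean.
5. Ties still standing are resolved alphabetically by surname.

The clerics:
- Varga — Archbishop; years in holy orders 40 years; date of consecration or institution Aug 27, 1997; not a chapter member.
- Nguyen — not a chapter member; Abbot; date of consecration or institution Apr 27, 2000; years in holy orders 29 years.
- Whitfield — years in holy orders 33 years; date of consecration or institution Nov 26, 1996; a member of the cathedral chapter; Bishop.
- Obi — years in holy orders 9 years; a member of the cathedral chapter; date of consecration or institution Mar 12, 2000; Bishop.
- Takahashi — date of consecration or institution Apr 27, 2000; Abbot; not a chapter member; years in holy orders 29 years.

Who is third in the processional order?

By date of consecration or institution (later first): Nguyen and Takahashi (both Apr 27, 2000); then Obi (Mar 12, 2000); then Varga (Aug 27, 1997); then Whitfield (Nov 26, 1996).
Nguyen and Takahashi are each not a chapter member, so the next rule applies.
Nguyen and Takahashi both have years in holy orders 29 years, so the next rule applies.
Nguyen and Takahashi are each Abbot, so the next rule applies.
Among Nguyen and Takahashi, alphabetically by surname: Nguyen before Takahashi.
Order: Nguyen, Takahashi, Obi, Varga, Whitfield.

Obi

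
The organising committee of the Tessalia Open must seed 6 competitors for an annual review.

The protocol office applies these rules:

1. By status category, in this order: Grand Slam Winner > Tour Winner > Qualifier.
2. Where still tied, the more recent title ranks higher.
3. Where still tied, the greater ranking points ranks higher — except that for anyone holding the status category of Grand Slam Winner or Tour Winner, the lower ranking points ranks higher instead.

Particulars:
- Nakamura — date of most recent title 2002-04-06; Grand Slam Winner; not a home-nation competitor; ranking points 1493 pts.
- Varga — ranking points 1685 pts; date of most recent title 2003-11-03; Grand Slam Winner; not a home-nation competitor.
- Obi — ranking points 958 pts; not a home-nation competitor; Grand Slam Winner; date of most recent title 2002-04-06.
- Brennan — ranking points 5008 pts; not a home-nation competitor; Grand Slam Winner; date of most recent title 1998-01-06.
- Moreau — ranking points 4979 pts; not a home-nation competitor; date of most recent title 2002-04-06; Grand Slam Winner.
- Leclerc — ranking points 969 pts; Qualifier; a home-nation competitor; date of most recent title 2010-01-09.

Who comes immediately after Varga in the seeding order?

Obi

By status category: Varga, Obi, Nakamura, Moreau and Brennan (Grand Slam Winner); then Leclerc (Qualifier).
Among Varga, Obi, Nakamura, Moreau and Brennan, by date of most recent title (later first): Varga (2003-11-03) before Obi, Nakamura and Moreau (2002-04-06) before Brennan (1998-01-06).
Among Obi, Nakamura and Moreau, by ranking points (lower first) (reversed rule for this group): Obi (958 pts) before Nakamura (1493 pts) before Moreau (4979 pts).
Order: Varga, Obi, Nakamura, Moreau, Brennan, Leclerc.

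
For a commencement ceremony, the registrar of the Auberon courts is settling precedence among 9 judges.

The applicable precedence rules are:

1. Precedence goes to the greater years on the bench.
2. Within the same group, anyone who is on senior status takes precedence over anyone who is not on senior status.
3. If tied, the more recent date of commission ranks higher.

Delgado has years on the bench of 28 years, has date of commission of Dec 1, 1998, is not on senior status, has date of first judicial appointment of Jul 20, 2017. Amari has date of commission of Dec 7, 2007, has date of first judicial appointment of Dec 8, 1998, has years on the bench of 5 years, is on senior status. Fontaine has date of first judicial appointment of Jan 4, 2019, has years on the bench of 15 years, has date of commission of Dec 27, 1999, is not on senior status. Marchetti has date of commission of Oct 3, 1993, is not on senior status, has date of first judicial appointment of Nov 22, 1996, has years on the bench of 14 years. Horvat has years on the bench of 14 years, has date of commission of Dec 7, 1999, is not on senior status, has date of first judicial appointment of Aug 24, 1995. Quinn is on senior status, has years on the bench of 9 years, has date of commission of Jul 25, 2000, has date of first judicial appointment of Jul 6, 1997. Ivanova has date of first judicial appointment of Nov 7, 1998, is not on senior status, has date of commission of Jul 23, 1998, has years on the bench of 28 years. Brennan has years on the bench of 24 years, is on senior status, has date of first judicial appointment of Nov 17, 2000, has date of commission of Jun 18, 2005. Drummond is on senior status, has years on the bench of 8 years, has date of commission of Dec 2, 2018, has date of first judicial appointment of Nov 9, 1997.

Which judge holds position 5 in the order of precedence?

By years on the bench (higher first): Delgado and Ivanova (both 28 years); then Brennan (24 years); then Fontaine (15 years); then Horvat and Marchetti (both 14 years); then Quinn (9 years); then Drummond (8 years); then Amari (5 years).
Delgado and Ivanova are each not on senior status, so the next rule applies.
Among Delgado and Ivanova, by date of commission (later first): Delgado (Dec 1, 1998) before Ivanova (Jul 23, 1998).
Horvat and Marchetti are each not on senior status, so the next rule applies.
Among Horvat and Marchetti, by date of commission (later first): Horvat (Dec 7, 1999) before Marchetti (Oct 3, 1993).
Order: Delgado, Ivanova, Brennan, Fontaine, Horvat, Marchetti, Quinn, Drummond, Amari.

Horvat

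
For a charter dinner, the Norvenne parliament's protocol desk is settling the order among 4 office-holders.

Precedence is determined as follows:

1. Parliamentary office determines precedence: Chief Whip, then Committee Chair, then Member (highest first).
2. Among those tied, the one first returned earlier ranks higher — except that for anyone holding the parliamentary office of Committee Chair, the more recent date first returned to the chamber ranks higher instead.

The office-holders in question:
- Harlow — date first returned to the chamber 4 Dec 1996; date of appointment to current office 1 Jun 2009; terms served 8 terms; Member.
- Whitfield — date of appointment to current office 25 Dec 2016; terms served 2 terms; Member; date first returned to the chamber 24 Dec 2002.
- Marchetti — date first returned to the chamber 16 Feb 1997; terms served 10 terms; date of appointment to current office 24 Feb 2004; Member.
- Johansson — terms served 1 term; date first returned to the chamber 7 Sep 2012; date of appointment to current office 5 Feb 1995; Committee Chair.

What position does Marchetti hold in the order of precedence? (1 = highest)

3

By parliamentary office: Johansson (Committee Chair); then Harlow, Marchetti and Whitfield (Member).
Among Harlow, Marchetti and Whitfield, by date first returned to the chamber (earlier first): Harlow (4 Dec 1996) before Marchetti (16 Feb 1997) before Whitfield (24 Dec 2002).
Order: Johansson, Harlow, Marchetti, Whitfield. So position 3.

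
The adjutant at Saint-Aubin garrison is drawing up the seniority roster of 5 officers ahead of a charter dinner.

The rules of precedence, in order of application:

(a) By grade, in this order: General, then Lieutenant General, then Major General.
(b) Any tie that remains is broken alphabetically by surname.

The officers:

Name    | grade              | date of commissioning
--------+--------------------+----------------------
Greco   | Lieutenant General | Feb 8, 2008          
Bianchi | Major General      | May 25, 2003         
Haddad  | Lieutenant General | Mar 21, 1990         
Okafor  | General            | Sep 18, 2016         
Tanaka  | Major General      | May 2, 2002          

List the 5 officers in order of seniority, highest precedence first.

By grade: Okafor (General); then Greco and Haddad (Lieutenant General); then Bianchi and Tanaka (Major General).
Among Greco and Haddad, alphabetically by surname: Greco before Haddad.
Among Bianchi and Tanaka, alphabetically by surname: Bianchi before Tanaka.
Full order: Okafor, Greco, Haddad, Bianchi, Tanaka.

Okafor, Greco, Haddad, Bianchi, Tanaka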